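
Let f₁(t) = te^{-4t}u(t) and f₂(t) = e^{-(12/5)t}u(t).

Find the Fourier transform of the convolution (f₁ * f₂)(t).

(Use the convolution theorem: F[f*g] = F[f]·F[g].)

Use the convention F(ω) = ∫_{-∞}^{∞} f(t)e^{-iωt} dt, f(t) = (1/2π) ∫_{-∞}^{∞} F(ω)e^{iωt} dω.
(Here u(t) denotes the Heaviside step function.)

F[f₁*f₂](ω) = \frac{5}{\left(i \omega + 4\right)^{2} \left(5 i \omega + 12\right)}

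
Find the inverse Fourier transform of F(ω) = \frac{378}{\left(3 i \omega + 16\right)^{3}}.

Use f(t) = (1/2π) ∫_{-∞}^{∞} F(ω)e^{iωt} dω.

f(t) = 7 t^{2} e^{- \frac{16 t}{3}} u\left(t\right)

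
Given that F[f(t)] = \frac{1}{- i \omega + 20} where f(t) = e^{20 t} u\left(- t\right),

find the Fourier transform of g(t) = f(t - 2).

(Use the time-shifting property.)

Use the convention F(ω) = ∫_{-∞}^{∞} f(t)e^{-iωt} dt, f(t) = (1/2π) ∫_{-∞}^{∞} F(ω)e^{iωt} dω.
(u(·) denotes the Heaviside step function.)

F[g](ω) = \frac{i e^{- 2 i \omega}}{\omega + 20 i}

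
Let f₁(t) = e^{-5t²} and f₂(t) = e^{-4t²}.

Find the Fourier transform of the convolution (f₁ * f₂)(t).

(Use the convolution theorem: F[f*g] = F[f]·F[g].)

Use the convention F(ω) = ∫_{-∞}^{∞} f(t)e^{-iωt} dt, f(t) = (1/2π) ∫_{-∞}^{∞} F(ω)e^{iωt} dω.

F[f₁*f₂](ω) = \frac{\sqrt{5} \pi e^{- \frac{9 \omega^{2}}{80}}}{10}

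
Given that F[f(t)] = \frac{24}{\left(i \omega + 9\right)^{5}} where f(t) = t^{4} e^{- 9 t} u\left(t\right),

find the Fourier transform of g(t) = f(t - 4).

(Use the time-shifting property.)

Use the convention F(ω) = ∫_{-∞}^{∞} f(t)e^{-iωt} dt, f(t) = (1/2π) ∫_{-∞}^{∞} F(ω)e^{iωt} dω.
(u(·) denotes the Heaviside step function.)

F[g](ω) = \frac{24 e^{- 4 i \omega}}{\left(i \omega + 9\right)^{5}}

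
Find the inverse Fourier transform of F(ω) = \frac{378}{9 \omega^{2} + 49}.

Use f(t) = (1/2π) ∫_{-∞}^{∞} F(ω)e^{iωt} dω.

f(t) = 9 e^{- \frac{7 \left|{t}\right|}{3}}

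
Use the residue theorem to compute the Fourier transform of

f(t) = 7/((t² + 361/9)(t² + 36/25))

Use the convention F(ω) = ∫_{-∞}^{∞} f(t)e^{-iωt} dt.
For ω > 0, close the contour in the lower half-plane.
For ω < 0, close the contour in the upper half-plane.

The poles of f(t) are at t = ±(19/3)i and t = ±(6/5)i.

Let g(z) = f(z)e^{-iωz}; for large |z| the factor e^{-iωz} decays in the lower half-plane when ω > 0 and in the upper half-plane when ω < 0.

Case ω > 0 (lower half-plane, clockwise contour ⇒ F(ω) = -2πi·ΣRes):
  Res_{z = - \frac{19 i}{3}} g(z) = - \frac{675 i e^{- \frac{19 \omega}{3}}}{47234}
  Res_{z = - \frac{6 i}{5}} g(z) = \frac{375 i e^{- \frac{6 \omega}{5}}}{4972}
  F(ω) = -2πi·ΣRes = - \frac{675 \pi e^{- \frac{19 \omega}{3}}}{23617} + \frac{375 \pi e^{- \frac{6 \omega}{5}}}{2486}

Case ω < 0 (upper half-plane, counterclockwise contour ⇒ F(ω) = +2πi·ΣRes):
  Res_{z = \frac{19 i}{3}} g(z) = \frac{675 i e^{\frac{19 \omega}{3}}}{47234}
  Res_{z = \frac{6 i}{5}} g(z) = - \frac{375 i e^{\frac{6 \omega}{5}}}{4972}
  F(ω) = 2πi·ΣRes = \frac{75 \pi \left(95 e^{\frac{6 \omega}{5}} - 18 e^{\frac{19 \omega}{3}}\right)}{47234}

Both cases combine into a single formula in |ω|:

F(ω) = - \frac{675 \pi e^{- \frac{19 \left|{\omega}\right|}{3}}}{23617} + \frac{375 \pi e^{- \frac{6 \left|{\omega}\right|}{5}}}{2486}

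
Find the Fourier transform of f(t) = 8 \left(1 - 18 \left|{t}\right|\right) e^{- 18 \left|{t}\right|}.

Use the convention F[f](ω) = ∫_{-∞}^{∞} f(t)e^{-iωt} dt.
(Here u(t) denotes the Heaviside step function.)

F(ω) = \frac{576 \omega^{2}}{\left(\omega^{2} + 324\right)^{2}}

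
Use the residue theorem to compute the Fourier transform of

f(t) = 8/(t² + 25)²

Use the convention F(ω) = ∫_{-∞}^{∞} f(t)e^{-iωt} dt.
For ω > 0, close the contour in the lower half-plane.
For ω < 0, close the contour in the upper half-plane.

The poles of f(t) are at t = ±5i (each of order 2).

Let g(z) = f(z)e^{-iωz}; for large |z| the factor e^{-iωz} decays in the lower half-plane when ω > 0 and in the upper half-plane when ω < 0.

Case ω > 0 (lower half-plane, clockwise contour ⇒ F(ω) = -2πi·ΣRes):
  Res_{z = - 5 i} g(z) = \frac{2 i \left(5 \omega + 1\right) e^{- 5 \omega}}{125} (pole of order 2)
  F(ω) = -2πi·ΣRes = \frac{4 \pi \left(5 \omega + 1\right) e^{- 5 \omega}}{125}

Case ω < 0 (upper half-plane, counterclockwise contour ⇒ F(ω) = +2πi·ΣRes):
  Res_{z = 5 i} g(z) = \frac{2 i \left(5 \omega - 1\right) e^{5 \omega}}{125} (pole of order 2)
  F(ω) = 2πi·ΣRes = \frac{4 \pi \left(1 - 5 \omega\right) e^{5 \omega}}{125}

Both cases combine into a single formula in |ω|:

F(ω) = \frac{4 \pi \left(5 \left|{\omega}\right| + 1\right) e^{- 5 \left|{\omega}\right|}}{125}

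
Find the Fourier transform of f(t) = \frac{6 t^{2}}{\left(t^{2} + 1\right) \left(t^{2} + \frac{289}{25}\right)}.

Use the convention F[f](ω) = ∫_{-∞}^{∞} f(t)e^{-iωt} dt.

F(ω) = - \frac{25 \pi e^{- \left|{\omega}\right|}}{44} + \frac{85 \pi e^{- \frac{17 \left|{\omega}\right|}{5}}}{44}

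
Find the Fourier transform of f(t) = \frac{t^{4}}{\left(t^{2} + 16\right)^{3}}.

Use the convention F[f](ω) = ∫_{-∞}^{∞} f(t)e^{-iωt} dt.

F(ω) = \frac{\pi \left(16 \omega^{2} - 20 \left|{\omega}\right| + 3\right) e^{- 4 \left|{\omega}\right|}}{32}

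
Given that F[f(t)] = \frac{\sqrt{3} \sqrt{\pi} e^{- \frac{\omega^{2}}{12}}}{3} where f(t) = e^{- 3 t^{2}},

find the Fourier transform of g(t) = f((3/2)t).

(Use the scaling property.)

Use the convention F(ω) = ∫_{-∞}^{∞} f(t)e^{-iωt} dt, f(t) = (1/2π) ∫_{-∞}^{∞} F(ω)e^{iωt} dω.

F[g](ω) = \frac{2 \sqrt{3} \sqrt{\pi} e^{- \frac{\omega^{2}}{27}}}{9}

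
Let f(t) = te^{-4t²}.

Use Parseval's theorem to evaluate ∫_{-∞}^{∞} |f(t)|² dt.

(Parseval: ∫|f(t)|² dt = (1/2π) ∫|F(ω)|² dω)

∫|f(t)|² dt = \frac{\sqrt{2} \sqrt{\pi}}{64}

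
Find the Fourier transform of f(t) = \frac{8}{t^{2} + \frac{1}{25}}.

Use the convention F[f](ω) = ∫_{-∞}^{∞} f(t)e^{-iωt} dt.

F(ω) = 40 \pi e^{- \frac{\left|{\omega}\right|}{5}}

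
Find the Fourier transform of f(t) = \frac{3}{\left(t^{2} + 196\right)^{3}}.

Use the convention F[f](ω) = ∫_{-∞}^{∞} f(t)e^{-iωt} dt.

F(ω) = \frac{3 \pi \left(196 \omega^{2} + 42 \left|{\omega}\right| + 3\right) e^{- 14 \left|{\omega}\right|}}{4302592}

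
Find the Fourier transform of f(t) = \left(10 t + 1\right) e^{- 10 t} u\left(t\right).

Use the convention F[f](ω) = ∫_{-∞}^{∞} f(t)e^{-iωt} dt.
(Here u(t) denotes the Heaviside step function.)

F(ω) = \frac{- i \omega - 20}{\omega^{2} - 20 i \omega - 100}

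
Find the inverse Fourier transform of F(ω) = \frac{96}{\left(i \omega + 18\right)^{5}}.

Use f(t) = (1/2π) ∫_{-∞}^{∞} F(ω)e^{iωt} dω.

f(t) = 4 t^{4} e^{- 18 t} u\left(t\right)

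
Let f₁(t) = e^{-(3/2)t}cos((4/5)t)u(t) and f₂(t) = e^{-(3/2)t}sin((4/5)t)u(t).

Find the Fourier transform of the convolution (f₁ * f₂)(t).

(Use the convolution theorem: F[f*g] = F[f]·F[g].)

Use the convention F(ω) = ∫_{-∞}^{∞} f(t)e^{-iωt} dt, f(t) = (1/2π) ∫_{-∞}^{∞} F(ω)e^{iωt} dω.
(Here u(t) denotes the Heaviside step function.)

F[f₁*f₂](ω) = \frac{4000 \left(2 i \omega + 3\right)}{\left(25 \left(2 i \omega + 3\right)^{2} + 64\right)^{2}}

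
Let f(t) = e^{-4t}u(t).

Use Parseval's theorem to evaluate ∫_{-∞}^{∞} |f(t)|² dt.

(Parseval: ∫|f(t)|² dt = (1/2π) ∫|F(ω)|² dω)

∫|f(t)|² dt = \frac{1}{8}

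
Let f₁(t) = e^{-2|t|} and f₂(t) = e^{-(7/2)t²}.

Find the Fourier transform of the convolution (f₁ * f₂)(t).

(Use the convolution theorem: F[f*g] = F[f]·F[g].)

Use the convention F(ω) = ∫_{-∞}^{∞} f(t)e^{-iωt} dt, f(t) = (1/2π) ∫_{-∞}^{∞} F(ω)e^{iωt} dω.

F[f₁*f₂](ω) = \frac{4 \sqrt{14} \sqrt{\pi} e^{- \frac{\omega^{2}}{14}}}{7 \left(\omega^{2} + 4\right)}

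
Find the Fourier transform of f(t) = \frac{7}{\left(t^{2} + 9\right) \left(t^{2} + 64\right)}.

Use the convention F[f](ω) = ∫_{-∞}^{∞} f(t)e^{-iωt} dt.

F(ω) = \frac{7 \pi \left(8 e^{5 \left|{\omega}\right|} - 3\right) e^{- 8 \left|{\omega}\right|}}{1320}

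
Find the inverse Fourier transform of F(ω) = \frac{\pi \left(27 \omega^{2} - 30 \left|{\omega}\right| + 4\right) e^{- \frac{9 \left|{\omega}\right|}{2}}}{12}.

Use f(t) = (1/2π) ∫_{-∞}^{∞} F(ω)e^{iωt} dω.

f(t) = \frac{4 t^{4}}{\left(t^{2} + \frac{81}{4}\right)^{3}}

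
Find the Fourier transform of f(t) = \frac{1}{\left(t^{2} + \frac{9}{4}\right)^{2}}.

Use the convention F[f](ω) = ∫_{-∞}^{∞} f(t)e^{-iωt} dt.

F(ω) = \frac{2 \pi \left(3 \left|{\omega}\right| + 2\right) e^{- \frac{3 \left|{\omega}\right|}{2}}}{27}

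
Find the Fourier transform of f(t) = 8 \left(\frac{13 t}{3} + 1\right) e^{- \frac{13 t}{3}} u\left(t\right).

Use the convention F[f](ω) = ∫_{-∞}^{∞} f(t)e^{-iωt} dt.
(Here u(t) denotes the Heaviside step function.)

F(ω) = \frac{24 \left(- 3 i \omega - 26\right)}{9 \omega^{2} - 78 i \omega - 169}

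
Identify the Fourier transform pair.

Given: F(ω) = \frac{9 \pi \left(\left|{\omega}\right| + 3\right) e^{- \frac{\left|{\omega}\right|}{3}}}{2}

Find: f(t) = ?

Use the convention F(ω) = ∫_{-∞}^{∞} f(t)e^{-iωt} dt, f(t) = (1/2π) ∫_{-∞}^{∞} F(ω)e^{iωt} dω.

f(t) = \frac{1}{\left(t^{2} + \frac{1}{9}\right)^{2}}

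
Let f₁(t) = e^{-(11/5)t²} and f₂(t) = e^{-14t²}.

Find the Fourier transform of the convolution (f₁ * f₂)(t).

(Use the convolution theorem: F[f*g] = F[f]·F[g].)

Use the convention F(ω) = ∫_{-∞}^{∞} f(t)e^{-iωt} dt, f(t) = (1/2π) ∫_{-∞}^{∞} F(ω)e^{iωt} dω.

F[f₁*f₂](ω) = \frac{\sqrt{770} \pi e^{- \frac{81 \omega^{2}}{616}}}{154}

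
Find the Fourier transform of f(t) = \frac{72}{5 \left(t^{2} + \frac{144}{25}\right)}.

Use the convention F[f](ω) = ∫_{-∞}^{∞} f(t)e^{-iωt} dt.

F(ω) = 6 \pi e^{- \frac{12 \left|{\omega}\right|}{5}}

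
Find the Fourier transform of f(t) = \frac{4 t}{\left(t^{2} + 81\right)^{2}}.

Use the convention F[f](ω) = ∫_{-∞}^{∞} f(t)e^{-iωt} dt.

F(ω) = - \frac{2 i \pi \omega e^{- 9 \left|{\omega}\right|}}{9}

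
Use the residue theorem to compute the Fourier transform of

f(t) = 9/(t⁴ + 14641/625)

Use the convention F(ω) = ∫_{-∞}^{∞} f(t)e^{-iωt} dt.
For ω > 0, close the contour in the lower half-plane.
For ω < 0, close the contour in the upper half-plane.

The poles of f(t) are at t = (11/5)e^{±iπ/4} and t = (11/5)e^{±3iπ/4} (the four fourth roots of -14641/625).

Let g(z) = f(z)e^{-iωz}; for large |z| the factor e^{-iωz} decays in the lower half-plane when ω > 0 and in the upper half-plane when ω < 0.

Case ω > 0 (lower half-plane, clockwise contour ⇒ F(ω) = -2πi·ΣRes):
  Res_{z = - \frac{11 \sqrt{2}}{10} - \frac{11 \sqrt{2} i}{10}} g(z) = \frac{1125 \sqrt{2} i \left(1 - i\right) e^{\frac{11 \sqrt{2} \omega \left(-1 + i\right)}{10}}}{10648}
  Res_{z = \frac{11 \sqrt{2}}{10} - \frac{11 \sqrt{2} i}{10}} g(z) = \frac{1125 \sqrt{2} i \left(1 + i\right) e^{- \frac{11 \sqrt{2} \omega \left(1 + i\right)}{10}}}{10648}
  F(ω) = -2πi·ΣRes = \frac{1125 \sqrt{2} \pi \left(1 - i\right) \left(e^{\frac{11 \sqrt{2} i \omega}{5}} + i\right) e^{- \frac{11 \sqrt{2} \omega \left(1 + i\right)}{10}}}{5324} = \frac{1125 \pi e^{- \frac{11 \sqrt{2} \omega}{10}} \sin{\left(\frac{11 \sqrt{2} \omega}{10} + \frac{\pi}{4} \right)}}{1331}

Case ω < 0 (upper half-plane, counterclockwise contour ⇒ F(ω) = +2πi·ΣRes):
  Res_{z = \frac{11 \sqrt{2}}{10} + \frac{11 \sqrt{2} i}{10}} g(z) = \frac{1125 \sqrt{2} i \left(-1 + i\right) e^{\frac{11 \sqrt{2} \omega \left(1 - i\right)}{10}}}{10648}
  Res_{z = - \frac{11 \sqrt{2}}{10} + \frac{11 \sqrt{2} i}{10}} g(z) = \frac{1125 \sqrt{2} \left(1 - i\right) e^{\frac{11 \sqrt{2} \omega \left(1 + i\right)}{10}}}{10648}
  F(ω) = 2πi·ΣRes = - \frac{1125 \sqrt{2} i \pi \left(i \left(1 - i\right) e^{\frac{11 \sqrt{2} \omega \left(1 - i\right)}{10}} - \left(1 - i\right) e^{\frac{11 \sqrt{2} \omega \left(1 + i\right)}{10}}\right)}{5324} = \frac{1125 \pi e^{\frac{11 \sqrt{2} \omega}{10}} \cos{\left(\frac{11 \sqrt{2} \omega}{10} + \frac{\pi}{4} \right)}}{1331}

Both cases combine into a single formula in |ω|:

F(ω) = \frac{1125 \pi e^{- \frac{11 \sqrt{2} \left|{\omega}\right|}{10}} \sin{\left(\frac{11 \sqrt{2} \left|{\omega}\right|}{10} + \frac{\pi}{4} \right)}}{1331}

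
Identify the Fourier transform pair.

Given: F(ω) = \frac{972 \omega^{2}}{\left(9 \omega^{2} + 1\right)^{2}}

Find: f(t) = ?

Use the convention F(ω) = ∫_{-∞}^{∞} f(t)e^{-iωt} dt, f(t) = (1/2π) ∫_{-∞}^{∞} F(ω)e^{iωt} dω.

f(t) = 9 \left(1 - \frac{\left|{t}\right|}{3}\right) e^{- \frac{\left|{t}\right|}{3}}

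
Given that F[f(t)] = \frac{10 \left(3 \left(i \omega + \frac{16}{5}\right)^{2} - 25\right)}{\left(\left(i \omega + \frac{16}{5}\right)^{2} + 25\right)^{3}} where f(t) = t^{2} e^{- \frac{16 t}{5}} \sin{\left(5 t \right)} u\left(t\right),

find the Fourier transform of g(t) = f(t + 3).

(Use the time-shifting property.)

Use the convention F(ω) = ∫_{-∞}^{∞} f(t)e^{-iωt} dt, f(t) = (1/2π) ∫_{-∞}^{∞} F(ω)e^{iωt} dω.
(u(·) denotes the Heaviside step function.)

F[g](ω) = \frac{\left(18750 \left(5 i \omega + 16\right)^{2} - 3906250\right) e^{3 i \omega}}{\left(\left(5 i \omega + 16\right)^{2} + 625\right)^{3}}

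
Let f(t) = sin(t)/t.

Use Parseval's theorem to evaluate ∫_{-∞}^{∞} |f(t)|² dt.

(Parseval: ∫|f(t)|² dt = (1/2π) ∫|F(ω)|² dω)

∫|f(t)|² dt = \pi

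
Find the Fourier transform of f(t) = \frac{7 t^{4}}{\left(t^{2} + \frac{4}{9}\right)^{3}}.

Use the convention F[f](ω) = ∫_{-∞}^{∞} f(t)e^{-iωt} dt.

F(ω) = \frac{7 \pi \left(4 \omega^{2} - 30 \left|{\omega}\right| + 27\right) e^{- \frac{2 \left|{\omega}\right|}{3}}}{48}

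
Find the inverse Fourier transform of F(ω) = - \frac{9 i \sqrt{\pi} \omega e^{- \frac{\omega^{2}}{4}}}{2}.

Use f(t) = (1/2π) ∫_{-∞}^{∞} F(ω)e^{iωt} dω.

f(t) = 9 t e^{- t^{2}}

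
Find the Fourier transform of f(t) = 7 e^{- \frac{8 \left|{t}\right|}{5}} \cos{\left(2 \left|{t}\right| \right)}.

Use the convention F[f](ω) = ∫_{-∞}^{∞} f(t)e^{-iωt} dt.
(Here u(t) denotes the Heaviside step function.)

F(ω) = \frac{560 \left(25 \omega^{2} + 164\right)}{625 \omega^{4} - 1800 \omega^{2} + 26896}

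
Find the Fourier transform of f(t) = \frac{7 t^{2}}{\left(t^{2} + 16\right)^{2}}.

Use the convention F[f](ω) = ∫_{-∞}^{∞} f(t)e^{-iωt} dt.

F(ω) = \frac{7 \pi \left(1 - 4 \left|{\omega}\right|\right) e^{- 4 \left|{\omega}\right|}}{8}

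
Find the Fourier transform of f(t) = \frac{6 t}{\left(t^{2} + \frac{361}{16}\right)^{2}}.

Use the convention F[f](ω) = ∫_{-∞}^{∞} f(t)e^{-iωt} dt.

F(ω) = - \frac{12 i \pi \omega e^{- \frac{19 \left|{\omega}\right|}{4}}}{19}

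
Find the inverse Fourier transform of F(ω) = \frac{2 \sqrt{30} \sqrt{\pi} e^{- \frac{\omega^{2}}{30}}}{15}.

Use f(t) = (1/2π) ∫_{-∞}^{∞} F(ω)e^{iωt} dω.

f(t) = 2 e^{- \frac{15 t^{2}}{2}}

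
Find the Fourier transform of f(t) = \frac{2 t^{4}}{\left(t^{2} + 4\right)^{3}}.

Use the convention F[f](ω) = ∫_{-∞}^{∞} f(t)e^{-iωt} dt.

F(ω) = \frac{\pi \left(4 \omega^{2} - 10 \left|{\omega}\right| + 3\right) e^{- 2 \left|{\omega}\right|}}{8}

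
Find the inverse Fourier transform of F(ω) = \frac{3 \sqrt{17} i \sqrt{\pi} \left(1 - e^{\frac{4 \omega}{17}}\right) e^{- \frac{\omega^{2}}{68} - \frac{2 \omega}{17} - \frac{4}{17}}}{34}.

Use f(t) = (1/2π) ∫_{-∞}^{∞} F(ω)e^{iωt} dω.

f(t) = 3 e^{- 17 t^{2}} \sin{\left(4 t \right)}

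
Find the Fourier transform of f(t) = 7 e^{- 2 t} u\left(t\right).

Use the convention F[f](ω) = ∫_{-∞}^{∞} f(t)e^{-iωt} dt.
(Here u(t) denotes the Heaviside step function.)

F(ω) = \frac{7}{i \omega + 2}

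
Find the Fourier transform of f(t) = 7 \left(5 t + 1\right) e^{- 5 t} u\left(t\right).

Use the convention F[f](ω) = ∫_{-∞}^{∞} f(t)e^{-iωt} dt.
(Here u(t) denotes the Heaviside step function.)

F(ω) = \frac{7 \left(- i \omega - 10\right)}{\omega^{2} - 10 i \omega - 25}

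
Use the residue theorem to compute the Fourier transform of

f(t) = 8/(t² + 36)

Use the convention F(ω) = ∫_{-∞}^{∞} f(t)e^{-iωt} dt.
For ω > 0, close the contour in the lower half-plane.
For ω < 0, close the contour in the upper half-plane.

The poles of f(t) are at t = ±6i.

Let g(z) = f(z)e^{-iωz}; for large |z| the factor e^{-iωz} decays in the lower half-plane when ω > 0 and in the upper half-plane when ω < 0.

Case ω > 0 (lower half-plane, clockwise contour ⇒ F(ω) = -2πi·ΣRes):
  Res_{z = - 6 i} g(z) = \frac{2 i e^{- 6 \omega}}{3}
  F(ω) = -2πi·ΣRes = \frac{4 \pi e^{- 6 \omega}}{3}

Case ω < 0 (upper half-plane, counterclockwise contour ⇒ F(ω) = +2πi·ΣRes):
  Res_{z = 6 i} g(z) = - \frac{2 i e^{6 \omega}}{3}
  F(ω) = 2πi·ΣRes = \frac{4 \pi e^{6 \omega}}{3}

Both cases combine into a single formula in |ω|:

F(ω) = \frac{4 \pi e^{- 6 \left|{\omega}\right|}}{3}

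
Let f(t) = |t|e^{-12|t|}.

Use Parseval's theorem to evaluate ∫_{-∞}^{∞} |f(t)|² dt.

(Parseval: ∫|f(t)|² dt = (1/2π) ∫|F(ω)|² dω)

∫|f(t)|² dt = \frac{1}{3456}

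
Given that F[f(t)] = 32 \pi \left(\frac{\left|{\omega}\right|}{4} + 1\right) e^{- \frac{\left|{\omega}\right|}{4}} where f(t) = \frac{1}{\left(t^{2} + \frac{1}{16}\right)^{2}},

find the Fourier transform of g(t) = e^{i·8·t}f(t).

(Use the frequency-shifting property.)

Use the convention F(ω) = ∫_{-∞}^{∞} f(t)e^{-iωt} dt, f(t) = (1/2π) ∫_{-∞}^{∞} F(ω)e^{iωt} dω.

F[g](ω) = 8 \pi \left(\left|{\omega - 8}\right| + 4\right) e^{- \frac{\left|{\omega - 8}\right|}{4}}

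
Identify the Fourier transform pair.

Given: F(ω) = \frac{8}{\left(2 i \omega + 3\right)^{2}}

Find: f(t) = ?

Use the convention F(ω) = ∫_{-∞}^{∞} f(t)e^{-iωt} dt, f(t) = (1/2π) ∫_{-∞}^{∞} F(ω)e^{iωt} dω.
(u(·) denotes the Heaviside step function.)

f(t) = 2 t e^{- \frac{3 t}{2}} u\left(t\right)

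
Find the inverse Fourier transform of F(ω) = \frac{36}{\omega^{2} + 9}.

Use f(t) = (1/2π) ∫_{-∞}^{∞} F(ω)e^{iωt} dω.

f(t) = 6 e^{- 3 \left|{t}\right|}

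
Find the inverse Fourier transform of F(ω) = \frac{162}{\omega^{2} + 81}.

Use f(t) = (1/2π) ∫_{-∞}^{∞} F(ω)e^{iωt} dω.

f(t) = 9 e^{- 9 \left|{t}\right|}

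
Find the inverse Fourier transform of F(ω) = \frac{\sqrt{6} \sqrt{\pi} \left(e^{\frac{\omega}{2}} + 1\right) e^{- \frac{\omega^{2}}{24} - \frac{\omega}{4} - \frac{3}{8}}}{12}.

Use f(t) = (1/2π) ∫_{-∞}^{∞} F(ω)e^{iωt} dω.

f(t) = e^{- 6 t^{2}} \cos{\left(3 t \right)}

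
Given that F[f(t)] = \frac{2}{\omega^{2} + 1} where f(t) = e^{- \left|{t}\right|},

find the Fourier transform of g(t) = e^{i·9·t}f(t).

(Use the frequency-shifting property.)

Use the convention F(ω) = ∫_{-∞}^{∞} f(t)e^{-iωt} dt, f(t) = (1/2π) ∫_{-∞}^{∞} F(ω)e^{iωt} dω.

F[g](ω) = \frac{2}{\left(\omega - 9\right)^{2} + 1}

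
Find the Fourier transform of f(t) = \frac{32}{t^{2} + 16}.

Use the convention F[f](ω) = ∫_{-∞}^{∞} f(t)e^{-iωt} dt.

F(ω) = 8 \pi e^{- 4 \left|{\omega}\right|}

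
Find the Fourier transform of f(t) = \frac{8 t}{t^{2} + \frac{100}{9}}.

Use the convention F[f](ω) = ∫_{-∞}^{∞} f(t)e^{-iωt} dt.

F(ω) = - 8 i \pi e^{- \frac{10 \left|{\omega}\right|}{3}} \operatorname{sign}{\left(\omega \right)}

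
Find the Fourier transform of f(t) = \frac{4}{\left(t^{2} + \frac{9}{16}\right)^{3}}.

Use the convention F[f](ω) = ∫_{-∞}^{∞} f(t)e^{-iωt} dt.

F(ω) = \frac{32 \pi \left(3 \omega^{2} + 12 \left|{\omega}\right| + 16\right) e^{- \frac{3 \left|{\omega}\right|}{4}}}{81}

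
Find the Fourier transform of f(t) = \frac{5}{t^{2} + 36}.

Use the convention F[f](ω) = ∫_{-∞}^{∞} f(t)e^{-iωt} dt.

F(ω) = \frac{5 \pi e^{- 6 \left|{\omega}\right|}}{6}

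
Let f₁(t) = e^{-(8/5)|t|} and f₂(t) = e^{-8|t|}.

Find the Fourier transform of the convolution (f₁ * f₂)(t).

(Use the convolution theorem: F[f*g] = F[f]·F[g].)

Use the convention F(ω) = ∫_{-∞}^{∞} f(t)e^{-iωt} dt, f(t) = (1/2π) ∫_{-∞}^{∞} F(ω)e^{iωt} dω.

F[f₁*f₂](ω) = \frac{1280}{\left(\omega^{2} + 64\right) \left(25 \omega^{2} + 64\right)}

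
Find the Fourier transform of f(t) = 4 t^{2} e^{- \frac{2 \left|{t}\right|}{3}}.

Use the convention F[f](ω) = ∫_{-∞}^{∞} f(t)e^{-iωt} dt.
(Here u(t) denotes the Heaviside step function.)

F(ω) = \frac{864 \left(4 - 27 \omega^{2}\right)}{\left(9 \omega^{2} + 4\right)^{3}}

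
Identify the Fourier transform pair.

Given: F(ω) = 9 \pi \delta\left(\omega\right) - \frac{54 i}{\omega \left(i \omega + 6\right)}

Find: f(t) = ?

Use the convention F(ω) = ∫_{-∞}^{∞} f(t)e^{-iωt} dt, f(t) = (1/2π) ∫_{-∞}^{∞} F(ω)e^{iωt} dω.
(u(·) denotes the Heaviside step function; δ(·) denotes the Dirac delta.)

f(t) = 9 \left(1 - e^{- 6 t}\right) u\left(t\right)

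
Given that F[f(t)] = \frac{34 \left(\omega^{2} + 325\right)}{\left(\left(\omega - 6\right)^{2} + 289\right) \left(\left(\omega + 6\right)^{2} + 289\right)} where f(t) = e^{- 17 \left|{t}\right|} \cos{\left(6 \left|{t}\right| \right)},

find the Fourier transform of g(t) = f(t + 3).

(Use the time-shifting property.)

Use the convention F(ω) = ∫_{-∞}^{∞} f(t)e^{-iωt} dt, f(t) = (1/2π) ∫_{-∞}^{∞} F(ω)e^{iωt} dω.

F[g](ω) = \frac{34 \left(\omega^{2} + 325\right) e^{3 i \omega}}{\omega^{4} + 506 \omega^{2} + 105625}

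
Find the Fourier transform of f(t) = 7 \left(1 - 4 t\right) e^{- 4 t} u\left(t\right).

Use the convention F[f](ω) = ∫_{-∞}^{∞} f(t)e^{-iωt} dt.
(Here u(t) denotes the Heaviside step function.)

F(ω) = \frac{7 i \omega}{- \omega^{2} + 8 i \omega + 16}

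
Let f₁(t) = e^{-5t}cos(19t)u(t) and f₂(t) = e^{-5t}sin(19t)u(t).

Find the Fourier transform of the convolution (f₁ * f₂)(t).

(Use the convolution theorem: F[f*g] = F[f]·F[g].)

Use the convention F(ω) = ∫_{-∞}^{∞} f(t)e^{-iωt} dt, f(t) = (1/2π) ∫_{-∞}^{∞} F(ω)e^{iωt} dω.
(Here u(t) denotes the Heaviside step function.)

F[f₁*f₂](ω) = \frac{19 \left(i \omega + 5\right)}{\left(\left(i \omega + 5\right)^{2} + 361\right)^{2}}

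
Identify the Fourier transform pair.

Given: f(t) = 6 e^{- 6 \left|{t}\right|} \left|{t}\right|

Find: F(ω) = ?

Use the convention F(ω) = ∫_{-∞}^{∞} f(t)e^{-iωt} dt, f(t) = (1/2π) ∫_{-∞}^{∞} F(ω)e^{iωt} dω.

F(ω) = \frac{12 \left(36 - \omega^{2}\right)}{\left(\omega^{2} + 36\right)^{2}}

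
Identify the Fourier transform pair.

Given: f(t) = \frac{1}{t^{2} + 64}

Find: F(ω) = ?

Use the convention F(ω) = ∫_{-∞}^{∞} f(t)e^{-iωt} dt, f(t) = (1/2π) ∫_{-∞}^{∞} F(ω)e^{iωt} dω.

F(ω) = \frac{\pi e^{- 8 \left|{\omega}\right|}}{8}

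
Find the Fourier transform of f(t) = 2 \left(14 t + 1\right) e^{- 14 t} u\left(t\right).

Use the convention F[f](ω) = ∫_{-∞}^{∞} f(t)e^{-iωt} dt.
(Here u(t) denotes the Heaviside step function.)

F(ω) = \frac{2 \left(- i \omega - 28\right)}{\omega^{2} - 28 i \omega - 196}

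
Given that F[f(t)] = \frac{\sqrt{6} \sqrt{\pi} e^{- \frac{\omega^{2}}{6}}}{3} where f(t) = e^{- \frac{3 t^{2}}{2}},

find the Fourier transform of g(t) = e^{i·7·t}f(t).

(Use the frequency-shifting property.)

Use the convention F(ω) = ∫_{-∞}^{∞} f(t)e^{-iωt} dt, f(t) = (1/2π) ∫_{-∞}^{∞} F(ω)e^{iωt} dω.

F[g](ω) = \frac{\sqrt{6} \sqrt{\pi} e^{- \frac{\left(\omega - 7\right)^{2}}{6}}}{3}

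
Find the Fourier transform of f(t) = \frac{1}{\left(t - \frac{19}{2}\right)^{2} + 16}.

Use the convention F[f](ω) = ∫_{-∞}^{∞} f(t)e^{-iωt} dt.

F(ω) = \frac{\pi e^{- \frac{19 i \omega}{2} - 4 \left|{\omega}\right|}}{4}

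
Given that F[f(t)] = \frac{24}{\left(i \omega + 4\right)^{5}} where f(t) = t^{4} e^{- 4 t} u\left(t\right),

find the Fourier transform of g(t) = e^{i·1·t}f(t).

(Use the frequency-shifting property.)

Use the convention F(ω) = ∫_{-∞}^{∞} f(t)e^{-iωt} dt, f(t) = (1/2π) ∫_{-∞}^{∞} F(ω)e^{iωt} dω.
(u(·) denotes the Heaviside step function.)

F[g](ω) = \frac{24}{\left(i \left(\omega - 1\right) + 4\right)^{5}}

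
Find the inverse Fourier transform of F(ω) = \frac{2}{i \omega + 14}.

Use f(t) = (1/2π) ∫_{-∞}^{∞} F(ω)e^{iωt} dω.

f(t) = 2 e^{- 14 t} u\left(t\right)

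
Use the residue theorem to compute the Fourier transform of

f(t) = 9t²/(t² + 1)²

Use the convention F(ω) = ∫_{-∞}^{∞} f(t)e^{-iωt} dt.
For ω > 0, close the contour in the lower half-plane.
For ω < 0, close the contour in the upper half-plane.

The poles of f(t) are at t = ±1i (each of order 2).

Let g(z) = f(z)e^{-iωz}; for large |z| the factor e^{-iωz} decays in the lower half-plane when ω > 0 and in the upper half-plane when ω < 0.

Case ω > 0 (lower half-plane, clockwise contour ⇒ F(ω) = -2πi·ΣRes):
  Res_{z = - i} g(z) = \frac{9 i \left(1 - \omega\right) e^{- \omega}}{4} (pole of order 2)
  F(ω) = -2πi·ΣRes = \frac{9 \pi \left(1 - \omega\right) e^{- \omega}}{2}

Case ω < 0 (upper half-plane, counterclockwise contour ⇒ F(ω) = +2πi·ΣRes):
  Res_{z = i} g(z) = \frac{9 i \left(- \omega - 1\right) e^{\omega}}{4} (pole of order 2)
  F(ω) = 2πi·ΣRes = \frac{9 \pi \left(\omega + 1\right) e^{\omega}}{2}

Both cases combine into a single formula in |ω|:

F(ω) = \frac{9 \pi \left(1 - \left|{\omega}\right|\right) e^{- \left|{\omega}\right|}}{2}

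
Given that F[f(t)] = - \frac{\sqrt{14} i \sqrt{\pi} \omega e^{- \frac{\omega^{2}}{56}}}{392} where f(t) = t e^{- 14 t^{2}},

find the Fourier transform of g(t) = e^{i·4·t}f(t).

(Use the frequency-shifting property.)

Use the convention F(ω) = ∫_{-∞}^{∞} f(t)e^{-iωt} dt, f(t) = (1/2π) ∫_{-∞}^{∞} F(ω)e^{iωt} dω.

F[g](ω) = \frac{\sqrt{14} i \sqrt{\pi} \left(4 - \omega\right) e^{- \frac{\left(\omega - 4\right)^{2}}{56}}}{392}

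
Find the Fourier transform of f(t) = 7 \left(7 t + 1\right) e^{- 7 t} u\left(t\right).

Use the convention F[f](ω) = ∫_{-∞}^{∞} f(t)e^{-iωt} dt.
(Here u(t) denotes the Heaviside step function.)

F(ω) = \frac{7 \left(- i \omega - 14\right)}{\omega^{2} - 14 i \omega - 49}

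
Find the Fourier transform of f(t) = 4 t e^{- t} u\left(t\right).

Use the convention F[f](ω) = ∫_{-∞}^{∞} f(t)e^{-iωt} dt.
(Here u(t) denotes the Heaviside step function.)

F(ω) = \frac{4}{\left(i \omega + 1\right)^{2}}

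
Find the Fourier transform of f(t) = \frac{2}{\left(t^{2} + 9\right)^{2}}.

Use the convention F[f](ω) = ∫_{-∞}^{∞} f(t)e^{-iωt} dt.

F(ω) = \frac{\pi \left(3 \left|{\omega}\right| + 1\right) e^{- 3 \left|{\omega}\right|}}{27}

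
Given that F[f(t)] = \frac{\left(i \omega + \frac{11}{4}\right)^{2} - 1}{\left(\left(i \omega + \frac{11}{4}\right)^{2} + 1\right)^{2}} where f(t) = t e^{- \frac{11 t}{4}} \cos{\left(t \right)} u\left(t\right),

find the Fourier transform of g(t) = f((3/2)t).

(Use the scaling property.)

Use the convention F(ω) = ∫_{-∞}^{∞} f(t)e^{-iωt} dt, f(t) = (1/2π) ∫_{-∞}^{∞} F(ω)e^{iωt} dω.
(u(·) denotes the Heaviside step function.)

F[g](ω) = \frac{96 \left(\left(8 i \omega + 33\right)^{2} - 144\right)}{\left(\left(8 i \omega + 33\right)^{2} + 144\right)^{2}}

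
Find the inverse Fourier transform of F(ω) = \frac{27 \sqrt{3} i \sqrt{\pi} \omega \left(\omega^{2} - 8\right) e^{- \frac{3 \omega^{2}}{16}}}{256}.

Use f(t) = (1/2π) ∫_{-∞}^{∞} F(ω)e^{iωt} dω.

f(t) = 4 t^{3} e^{- \frac{4 t^{2}}{3}}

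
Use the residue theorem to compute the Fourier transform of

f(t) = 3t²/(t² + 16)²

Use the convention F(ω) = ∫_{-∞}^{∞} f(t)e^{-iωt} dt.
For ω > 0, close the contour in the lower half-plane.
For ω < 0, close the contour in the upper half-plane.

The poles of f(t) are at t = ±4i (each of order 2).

Let g(z) = f(z)e^{-iωz}; for large |z| the factor e^{-iωz} decays in the lower half-plane when ω > 0 and in the upper half-plane when ω < 0.

Case ω > 0 (lower half-plane, clockwise contour ⇒ F(ω) = -2πi·ΣRes):
  Res_{z = - 4 i} g(z) = \frac{3 i \left(1 - 4 \omega\right) e^{- 4 \omega}}{16} (pole of order 2)
  F(ω) = -2πi·ΣRes = \frac{3 \pi \left(1 - 4 \omega\right) e^{- 4 \omega}}{8}

Case ω < 0 (upper half-plane, counterclockwise contour ⇒ F(ω) = +2πi·ΣRes):
  Res_{z = 4 i} g(z) = \frac{3 i \left(- 4 \omega - 1\right) e^{4 \omega}}{16} (pole of order 2)
  F(ω) = 2πi·ΣRes = \frac{3 \pi \left(4 \omega + 1\right) e^{4 \omega}}{8}

Both cases combine into a single formula in |ω|:

F(ω) = \frac{3 \pi \left(1 - 4 \left|{\omega}\right|\right) e^{- 4 \left|{\omega}\right|}}{8}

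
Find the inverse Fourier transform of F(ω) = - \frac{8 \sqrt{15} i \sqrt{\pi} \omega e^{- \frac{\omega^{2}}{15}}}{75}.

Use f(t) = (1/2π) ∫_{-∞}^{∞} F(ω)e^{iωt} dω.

f(t) = 6 t e^{- \frac{15 t^{2}}{4}}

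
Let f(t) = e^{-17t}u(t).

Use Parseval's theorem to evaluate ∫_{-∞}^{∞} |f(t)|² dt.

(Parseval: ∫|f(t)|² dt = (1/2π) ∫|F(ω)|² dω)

∫|f(t)|² dt = \frac{1}{34}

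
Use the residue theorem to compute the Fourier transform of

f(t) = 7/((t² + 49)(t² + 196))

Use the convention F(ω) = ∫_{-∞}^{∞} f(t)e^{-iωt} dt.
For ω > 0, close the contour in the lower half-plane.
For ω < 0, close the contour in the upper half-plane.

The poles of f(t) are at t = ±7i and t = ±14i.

Let g(z) = f(z)e^{-iωz}; for large |z| the factor e^{-iωz} decays in the lower half-plane when ω > 0 and in the upper half-plane when ω < 0.

Case ω > 0 (lower half-plane, clockwise contour ⇒ F(ω) = -2πi·ΣRes):
  Res_{z = - 7 i} g(z) = \frac{i e^{- 7 \omega}}{294}
  Res_{z = - 14 i} g(z) = - \frac{i e^{- 14 \omega}}{588}
  F(ω) = -2πi·ΣRes = \frac{\pi \left(2 e^{7 \omega} - 1\right) e^{- 14 \omega}}{294}

Case ω < 0 (upper half-plane, counterclockwise contour ⇒ F(ω) = +2πi·ΣRes):
  Res_{z = 7 i} g(z) = - \frac{i e^{7 \omega}}{294}
  Res_{z = 14 i} g(z) = \frac{i e^{14 \omega}}{588}
  F(ω) = 2πi·ΣRes = \frac{\pi \left(2 - e^{7 \omega}\right) e^{7 \omega}}{294}

Both cases combine into a single formula in |ω|:

F(ω) = \frac{\pi \left(2 e^{7 \left|{\omega}\right|} - 1\right) e^{- 14 \left|{\omega}\right|}}{294}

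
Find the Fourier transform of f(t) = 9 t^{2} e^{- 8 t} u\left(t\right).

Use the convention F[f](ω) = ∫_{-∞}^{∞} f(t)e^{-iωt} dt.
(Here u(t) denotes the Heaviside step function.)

F(ω) = \frac{18}{\left(i \omega + 8\right)^{3}}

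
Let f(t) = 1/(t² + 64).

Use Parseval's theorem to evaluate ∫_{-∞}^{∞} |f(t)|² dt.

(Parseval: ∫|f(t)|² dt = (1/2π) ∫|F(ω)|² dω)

∫|f(t)|² dt = \frac{\pi}{1024}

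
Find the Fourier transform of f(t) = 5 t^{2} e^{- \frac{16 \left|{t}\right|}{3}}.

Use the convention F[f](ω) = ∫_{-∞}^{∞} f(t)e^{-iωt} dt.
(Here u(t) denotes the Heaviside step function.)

F(ω) = \frac{8640 \left(256 - 27 \omega^{2}\right)}{\left(9 \omega^{2} + 256\right)^{3}}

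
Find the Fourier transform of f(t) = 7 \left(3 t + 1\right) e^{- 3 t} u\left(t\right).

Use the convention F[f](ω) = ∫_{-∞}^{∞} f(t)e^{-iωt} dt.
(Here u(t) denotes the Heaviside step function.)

F(ω) = \frac{7 \left(- i \omega - 6\right)}{\omega^{2} - 6 i \omega - 9}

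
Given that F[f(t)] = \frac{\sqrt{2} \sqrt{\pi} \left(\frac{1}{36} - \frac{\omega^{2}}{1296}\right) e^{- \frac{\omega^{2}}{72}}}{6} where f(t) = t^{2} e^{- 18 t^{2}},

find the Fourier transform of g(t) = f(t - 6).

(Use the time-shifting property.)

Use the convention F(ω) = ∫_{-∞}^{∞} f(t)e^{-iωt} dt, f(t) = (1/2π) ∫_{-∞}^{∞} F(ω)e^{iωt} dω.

F[g](ω) = \frac{\sqrt{2} \sqrt{\pi} \left(36 - \omega^{2}\right) e^{- \frac{\omega \left(\omega + 432 i\right)}{72}}}{7776}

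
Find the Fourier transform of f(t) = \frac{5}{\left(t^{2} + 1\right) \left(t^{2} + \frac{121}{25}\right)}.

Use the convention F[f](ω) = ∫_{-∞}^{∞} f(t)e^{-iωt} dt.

F(ω) = \frac{125 \pi e^{- \left|{\omega}\right|}}{96} - \frac{625 \pi e^{- \frac{11 \left|{\omega}\right|}{5}}}{1056}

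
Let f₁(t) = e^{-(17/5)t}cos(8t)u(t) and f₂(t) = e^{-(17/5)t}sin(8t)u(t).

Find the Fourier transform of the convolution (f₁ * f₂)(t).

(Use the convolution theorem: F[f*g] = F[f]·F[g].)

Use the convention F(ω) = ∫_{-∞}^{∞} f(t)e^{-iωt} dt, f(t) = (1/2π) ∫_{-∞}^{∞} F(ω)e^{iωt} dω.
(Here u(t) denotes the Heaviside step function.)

F[f₁*f₂](ω) = \frac{1000 \left(5 i \omega + 17\right)}{\left(\left(5 i \omega + 17\right)^{2} + 1600\right)^{2}}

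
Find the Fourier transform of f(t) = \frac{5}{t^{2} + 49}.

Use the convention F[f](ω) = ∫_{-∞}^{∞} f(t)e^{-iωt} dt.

F(ω) = \frac{5 \pi e^{- 7 \left|{\omega}\right|}}{7}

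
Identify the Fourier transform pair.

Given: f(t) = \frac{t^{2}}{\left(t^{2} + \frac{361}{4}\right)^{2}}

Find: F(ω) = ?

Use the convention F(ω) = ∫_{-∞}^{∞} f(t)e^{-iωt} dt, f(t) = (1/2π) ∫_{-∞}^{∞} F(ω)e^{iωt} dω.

F(ω) = \frac{\pi \left(2 - 19 \left|{\omega}\right|\right) e^{- \frac{19 \left|{\omega}\right|}{2}}}{38}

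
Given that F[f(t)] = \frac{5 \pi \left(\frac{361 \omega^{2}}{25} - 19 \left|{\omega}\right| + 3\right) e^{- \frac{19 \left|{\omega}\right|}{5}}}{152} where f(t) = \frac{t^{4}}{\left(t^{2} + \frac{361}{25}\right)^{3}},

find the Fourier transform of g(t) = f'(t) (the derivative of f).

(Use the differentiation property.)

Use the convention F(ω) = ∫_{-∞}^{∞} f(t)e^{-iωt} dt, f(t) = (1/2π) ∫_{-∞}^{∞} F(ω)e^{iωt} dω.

F[g](ω) = \frac{i \pi \omega \left(361 \omega^{2} - 475 \left|{\omega}\right| + 75\right) e^{- \frac{19 \left|{\omega}\right|}{5}}}{760}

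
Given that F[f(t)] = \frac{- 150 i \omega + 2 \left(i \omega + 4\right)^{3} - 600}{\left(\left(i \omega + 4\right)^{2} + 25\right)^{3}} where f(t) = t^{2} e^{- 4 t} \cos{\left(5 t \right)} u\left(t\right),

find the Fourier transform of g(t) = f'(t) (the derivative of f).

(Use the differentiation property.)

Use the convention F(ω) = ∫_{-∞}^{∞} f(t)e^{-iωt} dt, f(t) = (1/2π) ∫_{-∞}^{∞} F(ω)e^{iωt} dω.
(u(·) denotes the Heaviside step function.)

F[g](ω) = - \frac{2 i \omega \left(75 i \omega - \left(i \omega + 4\right)^{3} + 300\right)}{\left(\left(i \omega + 4\right)^{2} + 25\right)^{3}}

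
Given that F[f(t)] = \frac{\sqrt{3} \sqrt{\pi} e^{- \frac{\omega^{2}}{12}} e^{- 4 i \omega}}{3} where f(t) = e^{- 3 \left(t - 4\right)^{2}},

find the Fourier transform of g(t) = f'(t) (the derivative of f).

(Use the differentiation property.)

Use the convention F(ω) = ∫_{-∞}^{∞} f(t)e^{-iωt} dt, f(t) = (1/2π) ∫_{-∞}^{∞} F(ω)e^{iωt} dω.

F[g](ω) = \frac{\sqrt{3} i \sqrt{\pi} \omega e^{- \frac{\omega \left(\omega + 48 i\right)}{12}}}{3}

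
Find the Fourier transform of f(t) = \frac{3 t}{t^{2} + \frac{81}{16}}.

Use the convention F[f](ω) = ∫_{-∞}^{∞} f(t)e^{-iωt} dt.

F(ω) = - 3 i \pi e^{- \frac{9 \left|{\omega}\right|}{4}} \operatorname{sign}{\left(\omega \right)}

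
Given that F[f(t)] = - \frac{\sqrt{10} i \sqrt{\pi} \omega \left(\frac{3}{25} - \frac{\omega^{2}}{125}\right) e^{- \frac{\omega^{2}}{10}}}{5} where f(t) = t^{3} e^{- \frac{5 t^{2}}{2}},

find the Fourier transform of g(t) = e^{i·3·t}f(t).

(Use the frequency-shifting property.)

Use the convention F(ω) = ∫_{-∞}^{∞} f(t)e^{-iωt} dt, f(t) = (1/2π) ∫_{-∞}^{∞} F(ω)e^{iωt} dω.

F[g](ω) = \frac{\sqrt{10} i \sqrt{\pi} \left(\omega - 3\right) \left(\left(\omega - 3\right)^{2} - 15\right) e^{- \frac{\left(\omega - 3\right)^{2}}{10}}}{625}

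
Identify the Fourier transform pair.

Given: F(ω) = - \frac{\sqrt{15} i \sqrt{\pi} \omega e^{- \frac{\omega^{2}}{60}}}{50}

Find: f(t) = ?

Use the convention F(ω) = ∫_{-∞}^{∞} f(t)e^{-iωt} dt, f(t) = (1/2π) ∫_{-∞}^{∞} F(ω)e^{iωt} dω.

f(t) = 9 t e^{- 15 t^{2}}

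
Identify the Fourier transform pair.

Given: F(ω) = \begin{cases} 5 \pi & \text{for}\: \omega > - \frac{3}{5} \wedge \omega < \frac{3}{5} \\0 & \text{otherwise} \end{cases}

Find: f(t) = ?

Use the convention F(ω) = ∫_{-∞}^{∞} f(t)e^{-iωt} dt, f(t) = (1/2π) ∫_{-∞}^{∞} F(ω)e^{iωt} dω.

f(t) = \frac{5 \sin{\left(\frac{3 t}{5} \right)}}{t}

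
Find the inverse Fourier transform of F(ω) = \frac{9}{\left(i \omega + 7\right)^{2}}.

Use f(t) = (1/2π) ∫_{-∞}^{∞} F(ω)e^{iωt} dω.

f(t) = 9 t e^{- 7 t} u\left(t\right)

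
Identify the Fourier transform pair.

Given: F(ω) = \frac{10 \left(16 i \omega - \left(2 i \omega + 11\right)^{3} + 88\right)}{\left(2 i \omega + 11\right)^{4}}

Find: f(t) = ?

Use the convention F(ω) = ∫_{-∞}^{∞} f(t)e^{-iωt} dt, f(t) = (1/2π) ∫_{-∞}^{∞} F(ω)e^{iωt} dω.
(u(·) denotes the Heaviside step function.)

f(t) = 5 \left(t^{2} - 1\right) e^{- \frac{11 t}{2}} u\left(t\right)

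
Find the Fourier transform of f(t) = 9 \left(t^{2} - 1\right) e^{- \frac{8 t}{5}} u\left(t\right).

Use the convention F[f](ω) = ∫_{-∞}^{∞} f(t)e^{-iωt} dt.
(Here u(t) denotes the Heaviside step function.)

F(ω) = \frac{45 \left(250 i \omega - \left(5 i \omega + 8\right)^{3} + 400\right)}{\left(5 i \omega + 8\right)^{4}}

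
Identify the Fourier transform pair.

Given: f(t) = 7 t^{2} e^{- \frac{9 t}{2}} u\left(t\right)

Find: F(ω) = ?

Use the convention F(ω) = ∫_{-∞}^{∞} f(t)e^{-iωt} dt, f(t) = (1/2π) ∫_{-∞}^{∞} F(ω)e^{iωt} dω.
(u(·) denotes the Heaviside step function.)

F(ω) = \frac{112}{\left(2 i \omega + 9\right)^{3}}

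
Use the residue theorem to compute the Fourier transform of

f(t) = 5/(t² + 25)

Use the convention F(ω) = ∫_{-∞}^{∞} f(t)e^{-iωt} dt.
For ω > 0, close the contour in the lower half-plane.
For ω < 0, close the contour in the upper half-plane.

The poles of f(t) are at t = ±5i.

Let g(z) = f(z)e^{-iωz}; for large |z| the factor e^{-iωz} decays in the lower half-plane when ω > 0 and in the upper half-plane when ω < 0.

Case ω > 0 (lower half-plane, clockwise contour ⇒ F(ω) = -2πi·ΣRes):
  Res_{z = - 5 i} g(z) = \frac{i e^{- 5 \omega}}{2}
  F(ω) = -2πi·ΣRes = \pi e^{- 5 \omega}

Case ω < 0 (upper half-plane, counterclockwise contour ⇒ F(ω) = +2πi·ΣRes):
  Res_{z = 5 i} g(z) = - \frac{i e^{5 \omega}}{2}
  F(ω) = 2πi·ΣRes = \pi e^{5 \omega}

Both cases combine into a single formula in |ω|:

F(ω) = \pi e^{- 5 \left|{\omega}\right|}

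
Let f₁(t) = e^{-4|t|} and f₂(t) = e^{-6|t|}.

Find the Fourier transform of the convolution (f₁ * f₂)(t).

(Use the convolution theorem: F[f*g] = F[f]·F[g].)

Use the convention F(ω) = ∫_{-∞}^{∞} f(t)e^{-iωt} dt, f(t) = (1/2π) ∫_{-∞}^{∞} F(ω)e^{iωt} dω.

F[f₁*f₂](ω) = \frac{96}{\left(\omega^{2} + 16\right) \left(\omega^{2} + 36\right)}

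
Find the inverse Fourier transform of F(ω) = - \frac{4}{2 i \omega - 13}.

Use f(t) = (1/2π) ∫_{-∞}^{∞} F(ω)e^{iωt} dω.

f(t) = 2 e^{\frac{13 t}{2}} u\left(- t\right)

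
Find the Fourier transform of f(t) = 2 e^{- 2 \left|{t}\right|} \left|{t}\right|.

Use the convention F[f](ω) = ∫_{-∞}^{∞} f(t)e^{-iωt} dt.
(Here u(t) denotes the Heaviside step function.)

F(ω) = \frac{4 \left(4 - \omega^{2}\right)}{\left(\omega^{2} + 4\right)^{2}}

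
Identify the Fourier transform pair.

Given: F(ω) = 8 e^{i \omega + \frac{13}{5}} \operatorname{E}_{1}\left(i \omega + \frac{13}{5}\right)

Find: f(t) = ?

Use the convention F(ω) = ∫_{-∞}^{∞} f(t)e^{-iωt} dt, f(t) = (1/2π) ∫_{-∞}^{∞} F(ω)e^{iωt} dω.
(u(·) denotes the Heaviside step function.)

f(t) = \frac{8 e^{- \frac{13 t}{5}} u\left(t\right)}{t + 1}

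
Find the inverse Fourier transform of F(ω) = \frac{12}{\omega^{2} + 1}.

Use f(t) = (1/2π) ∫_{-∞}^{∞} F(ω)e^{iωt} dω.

f(t) = 6 e^{- \left|{t}\right|}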